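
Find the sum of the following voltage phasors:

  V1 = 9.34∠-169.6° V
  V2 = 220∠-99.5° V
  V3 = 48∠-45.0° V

Step 1 — Convert each phasor to rectangular form:
  V1 = 9.34·(cos(-169.6°) + j·sin(-169.6°)) = -9.187 - j1.686 V
  V2 = 220·(cos(-99.5°) + j·sin(-99.5°)) = -36.31 - j217 V
  V3 = 48·(cos(-45.0°) + j·sin(-45.0°)) = 33.94 - j33.94 V
Step 2 — Sum components: V_total = -11.56 - j252.6 V.
Step 3 — Convert to polar: |V_total| = 252.9 V, ∠V_total = -92.6°.

V_total = 252.9∠-92.6° V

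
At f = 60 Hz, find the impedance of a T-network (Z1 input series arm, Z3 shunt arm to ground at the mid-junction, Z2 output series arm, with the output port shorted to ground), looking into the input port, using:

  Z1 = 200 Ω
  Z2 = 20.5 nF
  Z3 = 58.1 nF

Step 1 — Angular frequency: ω = 2π·f = 2π·60 = 377 rad/s.
Step 2 — Component impedances:
  Z1: Z = R = 200 Ω
  Z2: Z = 1/(jωC) = -j/(ω·C) = 0 - j1.294e+05 Ω
  Z3: Z = 1/(jωC) = -j/(ω·C) = 0 - j4.566e+04 Ω
Step 3 — With the output port shorted to ground, the output series arm Z2 runs from the junction to ground; the shunt arm Z3 also runs from the junction to ground. They appear in parallel: Z3 || Z2 = 0 - j3.375e+04 Ω.
Step 4 — Series with input arm Z1: Z_in = Z1 + (Z3 || Z2) = 200 - j3.375e+04 Ω = 3.375e+04∠-89.7° Ω.

Z = 200 - j3.375e+04 Ω = 3.375e+04∠-89.7° Ω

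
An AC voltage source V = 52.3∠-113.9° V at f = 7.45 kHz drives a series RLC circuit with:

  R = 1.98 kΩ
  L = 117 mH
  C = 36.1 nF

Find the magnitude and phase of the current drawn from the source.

Step 1 — Angular frequency: ω = 2π·f = 2π·7450 = 4.681e+04 rad/s.
Step 2 — Component impedances:
  R: Z = R = 1980 Ω
  L: Z = jωL = j·4.681e+04·0.117 = 0 + j5477 Ω
  C: Z = 1/(jωC) = -j/(ω·C) = 0 - j591.8 Ω
Step 3 — Series combination: Z_total = R + L + C = 1980 + j4885 Ω = 5271∠67.9° Ω.
Step 4 — Source phasor: V = 52.3∠-113.9° V = -21.19 - j47.82 V.
Step 5 — Ohm's law: I = V / Z_total = (-21.19 - j47.82) / (1980 + j4885) = -0.009917 + j0.0003179 A.
Step 6 — Convert to polar: |I| = 0.009922 A, ∠I = 178.2°.

I = 0.009922∠178.2° A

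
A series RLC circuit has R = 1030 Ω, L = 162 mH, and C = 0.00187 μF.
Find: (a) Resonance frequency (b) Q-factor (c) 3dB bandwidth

Step 1 — Resonance condition Im(Z)=0 gives ω₀ = 1/√(LC).
Step 2 — ω₀ = 1/√(0.162·1.87e-09) = 5.745e+04 rad/s.
Step 3 — f₀ = ω₀/(2π) = 9144 Hz.
Step 4 — Series Q: Q = ω₀L/R = 5.745e+04·0.162/1030 = 9.036.
Step 5 — 3dB bandwidth: Δω = ω₀/Q = 6358 rad/s; BW = Δω/(2π) = 1012 Hz.

(a) f₀ = 9144 Hz  (b) Q = 9.036  (c) BW = 1012 Hz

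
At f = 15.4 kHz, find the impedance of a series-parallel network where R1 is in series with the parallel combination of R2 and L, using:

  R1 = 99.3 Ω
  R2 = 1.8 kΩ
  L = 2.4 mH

Step 1 — Angular frequency: ω = 2π·f = 2π·1.54e+04 = 9.676e+04 rad/s.
Step 2 — Component impedances:
  R1: Z = R = 99.3 Ω
  R2: Z = R = 1800 Ω
  L: Z = jωL = j·9.676e+04·0.0024 = 0 + j232.2 Ω
Step 3 — Parallel branch: R2 || L = 1/(1/R2 + 1/L) = 29.47 + j228.4 Ω.
Step 4 — Series with R1: Z_total = R1 + (R2 || L) = 128.8 + j228.4 Ω = 262.2∠60.6° Ω.

Z = 128.8 + j228.4 Ω = 262.2∠60.6° Ω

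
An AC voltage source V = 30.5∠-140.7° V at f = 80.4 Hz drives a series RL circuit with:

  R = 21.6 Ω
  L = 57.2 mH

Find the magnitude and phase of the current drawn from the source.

Step 1 — Angular frequency: ω = 2π·f = 2π·80.4 = 505.2 rad/s.
Step 2 — Component impedances:
  R: Z = R = 21.6 Ω
  L: Z = jωL = j·505.2·0.0572 = 0 + j28.9 Ω
Step 3 — Series combination: Z_total = R + L = 21.6 + j28.9 Ω = 36.08∠53.2° Ω.
Step 4 — Source phasor: V = 30.5∠-140.7° V = -23.6 - j19.32 V.
Step 5 — Ohm's law: I = V / Z_total = (-23.6 - j19.32) / (21.6 + j28.9) = -0.8206 + j0.2034 A.
Step 6 — Convert to polar: |I| = 0.8454 A, ∠I = 166.1°.

I = 0.8454∠166.1° A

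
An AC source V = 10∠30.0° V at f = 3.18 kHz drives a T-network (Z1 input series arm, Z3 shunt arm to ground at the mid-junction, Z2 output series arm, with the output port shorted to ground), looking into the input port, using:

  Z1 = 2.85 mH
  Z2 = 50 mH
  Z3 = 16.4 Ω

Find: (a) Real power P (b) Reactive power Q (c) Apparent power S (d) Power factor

Step 1 — Angular frequency: ω = 2π·f = 2π·3180 = 1.998e+04 rad/s.
Step 2 — Component impedances:
  Z1: Z = jωL = j·1.998e+04·0.00285 = 0 + j56.94 Ω
  Z2: Z = jωL = j·1.998e+04·0.05 = 0 + j999 Ω
  Z3: Z = R = 16.4 Ω
Step 3 — With the output port shorted to ground, the output series arm Z2 runs from the junction to ground; the shunt arm Z3 also runs from the junction to ground. They appear in parallel: Z3 || Z2 = 16.4 + j0.2691 Ω.
Step 4 — Series with input arm Z1: Z_in = Z1 + (Z3 || Z2) = 16.4 + j57.21 Ω = 59.52∠74.0° Ω.
Step 5 — Source phasor: V = 10∠30.0° V = 8.66 + j5 V.
Step 6 — Current: I = V / Z = 0.1208 - j0.1167 A = 0.168∠-44.0° A.
Step 7 — Complex power: S = V·I* = 0.4629 + j1.615 VA.
Step 8 — Real power: P = Re(S) = 0.4629 W.
Step 9 — Reactive power: Q = Im(S) = 1.615 VAR.
Step 10 — Apparent power: |S| = 1.68 VA.
Step 11 — Power factor: PF = P/|S| = 0.2755 (lagging).

(a) P = 0.4629 W  (b) Q = 1.615 VAR  (c) S = 1.68 VA  (d) PF = 0.2755 (lagging)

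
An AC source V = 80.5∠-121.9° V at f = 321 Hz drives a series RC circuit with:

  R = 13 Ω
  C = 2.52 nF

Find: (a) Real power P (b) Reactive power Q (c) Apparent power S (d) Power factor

Step 1 — Angular frequency: ω = 2π·f = 2π·321 = 2017 rad/s.
Step 2 — Component impedances:
  R: Z = R = 13 Ω
  C: Z = 1/(jωC) = -j/(ω·C) = 0 - j1.967e+05 Ω
Step 3 — Series combination: Z_total = R + C = 13 - j1.967e+05 Ω = 1.967e+05∠-90.0° Ω.
Step 4 — Source phasor: V = 80.5∠-121.9° V = -42.54 - j68.34 V.
Step 5 — Current: I = V / Z = 0.0003473 - j0.0002162 A = 0.0004091∠-31.9° A.
Step 6 — Complex power: S = V·I* = 2.176e-06 - j0.03294 VA.
Step 7 — Real power: P = Re(S) = 2.176e-06 W.
Step 8 — Reactive power: Q = Im(S) = -0.03294 VAR.
Step 9 — Apparent power: |S| = 0.03294 VA.
Step 10 — Power factor: PF = P/|S| = 6.607e-05 (leading).

(a) P = 2.176e-06 W  (b) Q = -0.03294 VAR  (c) S = 0.03294 VA  (d) PF = 6.607e-05 (leading)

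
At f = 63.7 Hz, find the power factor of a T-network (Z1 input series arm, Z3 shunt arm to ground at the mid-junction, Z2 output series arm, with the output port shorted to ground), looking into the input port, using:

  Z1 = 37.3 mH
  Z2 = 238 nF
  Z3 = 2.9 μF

Step 1 — Angular frequency: ω = 2π·f = 2π·63.7 = 400.2 rad/s.
Step 2 — Component impedances:
  Z1: Z = jωL = j·400.2·0.0373 = 0 + j14.93 Ω
  Z2: Z = 1/(jωC) = -j/(ω·C) = 0 - j1.05e+04 Ω
  Z3: Z = 1/(jωC) = -j/(ω·C) = 0 - j861.6 Ω
Step 3 — With the output port shorted to ground, the output series arm Z2 runs from the junction to ground; the shunt arm Z3 also runs from the junction to ground. They appear in parallel: Z3 || Z2 = 0 - j796.2 Ω.
Step 4 — Series with input arm Z1: Z_in = Z1 + (Z3 || Z2) = 0 - j781.3 Ω = 781.3∠-90.0° Ω.
Step 5 — Power factor: PF = cos(φ) = Re(Z)/|Z| = 0/781.3 = 0.
Step 6 — Type: Im(Z) = -781.3 ⇒ leading (phase φ = -90.0°).

PF = 0 (leading, φ = -90.0°)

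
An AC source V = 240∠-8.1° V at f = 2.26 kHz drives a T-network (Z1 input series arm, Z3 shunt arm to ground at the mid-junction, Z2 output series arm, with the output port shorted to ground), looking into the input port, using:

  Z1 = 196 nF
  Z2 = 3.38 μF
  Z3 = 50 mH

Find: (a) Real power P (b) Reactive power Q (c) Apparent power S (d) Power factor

Step 1 — Angular frequency: ω = 2π·f = 2π·2260 = 1.42e+04 rad/s.
Step 2 — Component impedances:
  Z1: Z = 1/(jωC) = -j/(ω·C) = 0 - j359.3 Ω
  Z2: Z = 1/(jωC) = -j/(ω·C) = 0 - j20.84 Ω
  Z3: Z = jωL = j·1.42e+04·0.05 = 0 + j710 Ω
Step 3 — With the output port shorted to ground, the output series arm Z2 runs from the junction to ground; the shunt arm Z3 also runs from the junction to ground. They appear in parallel: Z3 || Z2 = 0 - j21.46 Ω.
Step 4 — Series with input arm Z1: Z_in = Z1 + (Z3 || Z2) = 0 - j380.8 Ω = 380.8∠-90.0° Ω.
Step 5 — Source phasor: V = 240∠-8.1° V = 237.6 - j33.82 V.
Step 6 — Current: I = V / Z = 0.08881 + j0.624 A = 0.6303∠81.9° A.
Step 7 — Complex power: S = V·I* = 0 - j151.3 VA.
Step 8 — Real power: P = Re(S) = 0 W.
Step 9 — Reactive power: Q = Im(S) = -151.3 VAR.
Step 10 — Apparent power: |S| = 151.3 VA.
Step 11 — Power factor: PF = P/|S| = 0 (leading).

(a) P = 0 W  (b) Q = -151.3 VAR  (c) S = 151.3 VA  (d) PF = 0 (leading)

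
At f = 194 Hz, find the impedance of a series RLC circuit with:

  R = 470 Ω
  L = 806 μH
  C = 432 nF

Step 1 — Angular frequency: ω = 2π·f = 2π·194 = 1219 rad/s.
Step 2 — Component impedances:
  R: Z = R = 470 Ω
  L: Z = jωL = j·1219·0.000806 = 0 + j0.9825 Ω
  C: Z = 1/(jωC) = -j/(ω·C) = 0 - j1899 Ω
Step 3 — Series combination: Z_total = R + L + C = 470 - j1898 Ω = 1955∠-76.1° Ω.

Z = 470 - j1898 Ω = 1955∠-76.1° Ω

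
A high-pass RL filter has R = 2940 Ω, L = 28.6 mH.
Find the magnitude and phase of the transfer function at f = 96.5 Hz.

Step 1 — Angular frequency: ω = 2π·96.5 = 606.3 rad/s.
Step 2 — Transfer function: H(jω) = jωL/(R + jωL).
Step 3 — Numerator jωL = j·17.34; denominator R + jωL = 2940 + j17.34.
Step 4 — H = 3.479e-05 + j0.005898.
Step 5 — Magnitude: |H| = 0.005898 (-44.6 dB); phase: φ = 89.7°.

|H| = 0.005898 (-44.6 dB), φ = 89.7°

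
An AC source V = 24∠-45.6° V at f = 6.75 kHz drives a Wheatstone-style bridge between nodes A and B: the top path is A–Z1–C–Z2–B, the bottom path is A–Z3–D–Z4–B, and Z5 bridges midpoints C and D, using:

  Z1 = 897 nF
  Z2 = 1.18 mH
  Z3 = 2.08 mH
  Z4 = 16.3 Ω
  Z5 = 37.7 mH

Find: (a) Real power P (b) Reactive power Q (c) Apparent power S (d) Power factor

Step 1 — Angular frequency: ω = 2π·f = 2π·6750 = 4.241e+04 rad/s.
Step 2 — Component impedances:
  Z1: Z = 1/(jωC) = -j/(ω·C) = 0 - j26.29 Ω
  Z2: Z = jωL = j·4.241e+04·0.00118 = 0 + j50.05 Ω
  Z3: Z = jωL = j·4.241e+04·0.00208 = 0 + j88.22 Ω
  Z4: Z = R = 16.3 Ω
  Z5: Z = jωL = j·4.241e+04·0.0377 = 0 + j1599 Ω
Step 3 — Bridge requires nodal analysis (the Z5 bridge couples midpoints C and D, so the two paths cannot be reduced to a simple series/parallel combination). Setting node B to ground and injecting 1 A at node A, the 3-node admittance system at A, C, D solves to V_A = Z_AB = 0.8116 + j17.88 Ω = 17.9∠87.4° Ω.
Step 4 — Source phasor: V = 24∠-45.6° V = 16.79 - j17.15 V.
Step 5 — Current: I = V / Z = -0.9144 - j0.9805 A = 1.341∠-133.0° A.
Step 6 — Complex power: S = V·I* = 1.459 + j32.14 VA.
Step 7 — Real power: P = Re(S) = 1.459 W.
Step 8 — Reactive power: Q = Im(S) = 32.14 VAR.
Step 9 — Apparent power: |S| = 32.18 VA.
Step 10 — Power factor: PF = P/|S| = 0.04534 (lagging).

(a) P = 1.459 W  (b) Q = 32.14 VAR  (c) S = 32.18 VA  (d) PF = 0.04534 (lagging)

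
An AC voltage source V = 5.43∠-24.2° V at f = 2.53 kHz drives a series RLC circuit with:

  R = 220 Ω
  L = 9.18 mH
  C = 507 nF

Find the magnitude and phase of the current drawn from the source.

Step 1 — Angular frequency: ω = 2π·f = 2π·2530 = 1.59e+04 rad/s.
Step 2 — Component impedances:
  R: Z = R = 220 Ω
  L: Z = jωL = j·1.59e+04·0.00918 = 0 + j145.9 Ω
  C: Z = 1/(jωC) = -j/(ω·C) = 0 - j124.1 Ω
Step 3 — Series combination: Z_total = R + L + C = 220 + j21.85 Ω = 221.1∠5.7° Ω.
Step 4 — Source phasor: V = 5.43∠-24.2° V = 4.953 - j2.226 V.
Step 5 — Ohm's law: I = V / Z_total = (4.953 - j2.226) / (220 + j21.85) = 0.0213 - j0.01223 A.
Step 6 — Convert to polar: |I| = 0.02456 A, ∠I = -29.9°.

I = 0.02456∠-29.9° A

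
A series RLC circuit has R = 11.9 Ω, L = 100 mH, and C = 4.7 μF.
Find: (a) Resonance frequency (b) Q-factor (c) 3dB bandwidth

Step 1 — Resonance: ω₀ = 1/√(LC) = 1/√(0.1·4.7e-06) = 1459 rad/s.
Step 2 — f₀ = ω₀/(2π) = 232.2 Hz.
Step 3 — Series Q: Q = ω₀L/R = 1459·0.1/11.9 = 12.26.
Step 4 — Bandwidth: Δω = ω₀/Q = 119 rad/s; BW = Δω/(2π) = 18.94 Hz.

(a) f₀ = 232.2 Hz  (b) Q = 12.26  (c) BW = 18.94 Hz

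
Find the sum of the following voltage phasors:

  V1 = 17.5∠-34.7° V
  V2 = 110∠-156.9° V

Step 1 — Convert each phasor to rectangular form:
  V1 = 17.5·(cos(-34.7°) + j·sin(-34.7°)) = 14.39 - j9.962 V
  V2 = 110·(cos(-156.9°) + j·sin(-156.9°)) = -101.2 - j43.16 V
Step 2 — Sum components: V_total = -86.79 - j53.12 V.
Step 3 — Convert to polar: |V_total| = 101.8 V, ∠V_total = -148.5°.

V_total = 101.8∠-148.5° V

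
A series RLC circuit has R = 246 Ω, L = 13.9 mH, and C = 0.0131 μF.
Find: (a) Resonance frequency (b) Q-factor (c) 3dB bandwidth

Step 1 — Resonance: ω₀ = 1/√(LC) = 1/√(0.0139·1.31e-08) = 7.411e+04 rad/s.
Step 2 — f₀ = ω₀/(2π) = 1.179e+04 Hz.
Step 3 — Series Q: Q = ω₀L/R = 7.411e+04·0.0139/246 = 4.187.
Step 4 — Bandwidth: Δω = ω₀/Q = 1.77e+04 rad/s; BW = Δω/(2π) = 2817 Hz.

(a) f₀ = 1.179e+04 Hz  (b) Q = 4.187  (c) BW = 2817 Hz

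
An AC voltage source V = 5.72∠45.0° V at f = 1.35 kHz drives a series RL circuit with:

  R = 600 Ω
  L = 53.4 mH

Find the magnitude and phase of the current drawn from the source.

Step 1 — Angular frequency: ω = 2π·f = 2π·1350 = 8482 rad/s.
Step 2 — Component impedances:
  R: Z = R = 600 Ω
  L: Z = jωL = j·8482·0.0534 = 0 + j453 Ω
Step 3 — Series combination: Z_total = R + L = 600 + j453 Ω = 751.8∠37.1° Ω.
Step 4 — Source phasor: V = 5.72∠45.0° V = 4.045 + j4.045 V.
Step 5 — Ohm's law: I = V / Z_total = (4.045 + j4.045) / (600 + j453) = 0.007536 + j0.001052 A.
Step 6 — Convert to polar: |I| = 0.007609 A, ∠I = 7.9°.

I = 0.007609∠7.9° A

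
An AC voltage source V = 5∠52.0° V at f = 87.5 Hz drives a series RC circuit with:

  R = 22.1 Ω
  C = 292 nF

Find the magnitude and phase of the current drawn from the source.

Step 1 — Angular frequency: ω = 2π·f = 2π·87.5 = 549.8 rad/s.
Step 2 — Component impedances:
  R: Z = R = 22.1 Ω
  C: Z = 1/(jωC) = -j/(ω·C) = 0 - j6229 Ω
Step 3 — Series combination: Z_total = R + C = 22.1 - j6229 Ω = 6229∠-89.8° Ω.
Step 4 — Source phasor: V = 5∠52.0° V = 3.078 + j3.94 V.
Step 5 — Ohm's law: I = V / Z_total = (3.078 + j3.94) / (22.1 - j6229) = -0.0006308 + j0.0004964 A.
Step 6 — Convert to polar: |I| = 0.0008027 A, ∠I = 141.8°.

I = 0.0008027∠141.8° A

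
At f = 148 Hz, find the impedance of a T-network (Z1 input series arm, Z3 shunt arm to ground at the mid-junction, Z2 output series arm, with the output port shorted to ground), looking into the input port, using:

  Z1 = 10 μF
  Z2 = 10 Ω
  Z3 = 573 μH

Step 1 — Angular frequency: ω = 2π·f = 2π·148 = 929.9 rad/s.
Step 2 — Component impedances:
  Z1: Z = 1/(jωC) = -j/(ω·C) = 0 - j107.5 Ω
  Z2: Z = R = 10 Ω
  Z3: Z = jωL = j·929.9·0.000573 = 0 + j0.5328 Ω
Step 3 — With the output port shorted to ground, the output series arm Z2 runs from the junction to ground; the shunt arm Z3 also runs from the junction to ground. They appear in parallel: Z3 || Z2 = 0.02831 + j0.5313 Ω.
Step 4 — Series with input arm Z1: Z_in = Z1 + (Z3 || Z2) = 0.02831 - j107 Ω = 107∠-90.0° Ω.

Z = 0.02831 - j107 Ω = 107∠-90.0° Ω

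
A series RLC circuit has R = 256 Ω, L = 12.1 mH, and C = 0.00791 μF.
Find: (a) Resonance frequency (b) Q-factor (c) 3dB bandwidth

Step 1 — Resonance: ω₀ = 1/√(LC) = 1/√(0.0121·7.91e-09) = 1.022e+05 rad/s.
Step 2 — f₀ = ω₀/(2π) = 1.627e+04 Hz.
Step 3 — Series Q: Q = ω₀L/R = 1.022e+05·0.0121/256 = 4.831.
Step 4 — Bandwidth: Δω = ω₀/Q = 2.116e+04 rad/s; BW = Δω/(2π) = 3367 Hz.

(a) f₀ = 1.627e+04 Hz  (b) Q = 4.831  (c) BW = 3367 Hz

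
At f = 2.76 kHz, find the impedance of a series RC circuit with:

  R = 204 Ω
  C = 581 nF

Step 1 — Angular frequency: ω = 2π·f = 2π·2760 = 1.734e+04 rad/s.
Step 2 — Component impedances:
  R: Z = R = 204 Ω
  C: Z = 1/(jωC) = -j/(ω·C) = 0 - j99.25 Ω
Step 3 — Series combination: Z_total = R + C = 204 - j99.25 Ω = 226.9∠-25.9° Ω.

Z = 204 - j99.25 Ω = 226.9∠-25.9° Ω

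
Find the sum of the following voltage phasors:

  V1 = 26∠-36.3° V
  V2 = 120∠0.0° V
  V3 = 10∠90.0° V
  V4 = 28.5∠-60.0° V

Step 1 — Convert each phasor to rectangular form:
  V1 = 26·(cos(-36.3°) + j·sin(-36.3°)) = 20.95 - j15.39 V
  V2 = 120·(cos(0.0°) + j·sin(0.0°)) = 120 V
  V3 = 10·(cos(90.0°) + j·sin(90.0°)) = 0 + j10 V
  V4 = 28.5·(cos(-60.0°) + j·sin(-60.0°)) = 14.25 - j24.68 V
Step 2 — Sum components: V_total = 155.2 - j30.07 V.
Step 3 — Convert to polar: |V_total| = 158.1 V, ∠V_total = -11.0°.

V_total = 158.1∠-11.0° V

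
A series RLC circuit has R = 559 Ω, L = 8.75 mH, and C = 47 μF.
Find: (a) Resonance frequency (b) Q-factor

Step 1 — Resonance condition Im(Z)=0 gives ω₀ = 1/√(LC).
Step 2 — ω₀ = 1/√(0.00875·4.7e-05) = 1559 rad/s.
Step 3 — f₀ = ω₀/(2π) = 248.2 Hz.
Step 4 — Series Q: Q = ω₀L/R = 1559·0.00875/559 = 0.02441.

(a) f₀ = 248.2 Hz  (b) Q = 0.02441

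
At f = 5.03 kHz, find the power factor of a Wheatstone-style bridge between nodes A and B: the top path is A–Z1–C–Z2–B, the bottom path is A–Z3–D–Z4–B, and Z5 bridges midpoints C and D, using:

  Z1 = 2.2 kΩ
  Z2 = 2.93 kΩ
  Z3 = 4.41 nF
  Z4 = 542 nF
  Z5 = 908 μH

Step 1 — Angular frequency: ω = 2π·f = 2π·5030 = 3.16e+04 rad/s.
Step 2 — Component impedances:
  Z1: Z = R = 2200 Ω
  Z2: Z = R = 2930 Ω
  Z3: Z = 1/(jωC) = -j/(ω·C) = 0 - j7175 Ω
  Z4: Z = 1/(jωC) = -j/(ω·C) = 0 - j58.38 Ω
  Z5: Z = jωL = j·3.16e+04·0.000908 = 0 + j28.7 Ω
Step 3 — Bridge requires nodal analysis (the Z5 bridge couples midpoints C and D, so the two paths cannot be reduced to a simple series/parallel combination). Setting node B to ground and injecting 1 A at node A, the 3-node admittance system at A, C, D solves to V_A = Z_AB = 2026 - j653 Ω = 2129∠-17.9° Ω.
Step 4 — Power factor: PF = cos(φ) = Re(Z)/|Z| = 2026/2128.7 = 0.9518.
Step 5 — Type: Im(Z) = -653 ⇒ leading (phase φ = -17.9°).

PF = 0.9518 (leading, φ = -17.9°)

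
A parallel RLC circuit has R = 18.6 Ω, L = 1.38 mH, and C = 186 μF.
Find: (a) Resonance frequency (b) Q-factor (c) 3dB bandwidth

Step 1 — Resonance: ω₀ = 1/√(LC) = 1/√(0.00138·0.000186) = 1974 rad/s.
Step 2 — f₀ = ω₀/(2π) = 314.1 Hz.
Step 3 — Parallel Q: Q = R/(ω₀L) = 18.6/(1974·0.00138) = 6.829.
Step 4 — Bandwidth: Δω = ω₀/Q = 289.1 rad/s; BW = Δω/(2π) = 46 Hz.

(a) f₀ = 314.1 Hz  (b) Q = 6.829  (c) BW = 46 Hz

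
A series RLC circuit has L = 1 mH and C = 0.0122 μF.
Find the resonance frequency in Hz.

Step 1 — Resonance condition Im(Z)=0 gives ω₀ = 1/√(LC).
Step 2 — ω₀ = 1/√(0.001·1.22e-08) = 2.863e+05 rad/s.
Step 3 — f₀ = ω₀/(2π) = 4.557e+04 Hz.

f₀ = 4.557e+04 Hz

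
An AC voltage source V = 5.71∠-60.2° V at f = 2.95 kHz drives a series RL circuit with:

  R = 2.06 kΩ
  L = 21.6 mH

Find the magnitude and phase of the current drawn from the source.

Step 1 — Angular frequency: ω = 2π·f = 2π·2950 = 1.854e+04 rad/s.
Step 2 — Component impedances:
  R: Z = R = 2060 Ω
  L: Z = jωL = j·1.854e+04·0.0216 = 0 + j400.4 Ω
Step 3 — Series combination: Z_total = R + L = 2060 + j400.4 Ω = 2099∠11.0° Ω.
Step 4 — Source phasor: V = 5.71∠-60.2° V = 2.838 - j4.955 V.
Step 5 — Ohm's law: I = V / Z_total = (2.838 - j4.955) / (2060 + j400.4) = 0.0008769 - j0.002576 A.
Step 6 — Convert to polar: |I| = 0.002721 A, ∠I = -71.2°.

I = 0.002721∠-71.2° A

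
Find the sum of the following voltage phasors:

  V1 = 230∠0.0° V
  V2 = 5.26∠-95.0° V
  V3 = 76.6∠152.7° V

Step 1 — Convert each phasor to rectangular form:
  V1 = 230·(cos(0.0°) + j·sin(0.0°)) = 230 V
  V2 = 5.26·(cos(-95.0°) + j·sin(-95.0°)) = -0.4584 - j5.24 V
  V3 = 76.6·(cos(152.7°) + j·sin(152.7°)) = -68.07 + j35.13 V
Step 2 — Sum components: V_total = 161.5 + j29.89 V.
Step 3 — Convert to polar: |V_total| = 164.2 V, ∠V_total = 10.5°.

V_total = 164.2∠10.5° V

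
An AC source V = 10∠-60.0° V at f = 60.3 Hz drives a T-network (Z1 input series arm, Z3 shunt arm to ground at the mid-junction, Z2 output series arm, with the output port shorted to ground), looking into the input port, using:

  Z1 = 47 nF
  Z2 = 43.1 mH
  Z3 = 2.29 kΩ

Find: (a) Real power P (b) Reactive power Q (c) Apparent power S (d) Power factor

Step 1 — Angular frequency: ω = 2π·f = 2π·60.3 = 378.9 rad/s.
Step 2 — Component impedances:
  Z1: Z = 1/(jωC) = -j/(ω·C) = 0 - j5.616e+04 Ω
  Z2: Z = jωL = j·378.9·0.0431 = 0 + j16.33 Ω
  Z3: Z = R = 2290 Ω
Step 3 — With the output port shorted to ground, the output series arm Z2 runs from the junction to ground; the shunt arm Z3 also runs from the junction to ground. They appear in parallel: Z3 || Z2 = 0.1164 + j16.33 Ω.
Step 4 — Series with input arm Z1: Z_in = Z1 + (Z3 || Z2) = 0.1164 - j5.614e+04 Ω = 5.614e+04∠-90.0° Ω.
Step 5 — Source phasor: V = 10∠-60.0° V = 5 - j8.66 V.
Step 6 — Current: I = V / Z = 0.0001543 + j8.906e-05 A = 0.0001781∠30.0° A.
Step 7 — Complex power: S = V·I* = 3.694e-09 - j0.001781 VA.
Step 8 — Real power: P = Re(S) = 3.694e-09 W.
Step 9 — Reactive power: Q = Im(S) = -0.001781 VAR.
Step 10 — Apparent power: |S| = 0.001781 VA.
Step 11 — Power factor: PF = P/|S| = 2.074e-06 (leading).

(a) P = 3.694e-09 W  (b) Q = -0.001781 VAR  (c) S = 0.001781 VA  (d) PF = 2.074e-06 (leading)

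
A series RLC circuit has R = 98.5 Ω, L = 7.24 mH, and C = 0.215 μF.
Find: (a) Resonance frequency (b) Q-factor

Step 1 — Resonance condition Im(Z)=0 gives ω₀ = 1/√(LC).
Step 2 — ω₀ = 1/√(0.00724·2.15e-07) = 2.535e+04 rad/s.
Step 3 — f₀ = ω₀/(2π) = 4034 Hz.
Step 4 — Series Q: Q = ω₀L/R = 2.535e+04·0.00724/98.5 = 1.863.

(a) f₀ = 4034 Hz  (b) Q = 1.863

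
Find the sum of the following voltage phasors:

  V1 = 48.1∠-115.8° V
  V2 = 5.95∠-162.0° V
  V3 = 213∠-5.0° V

Step 1 — Convert each phasor to rectangular form:
  V1 = 48.1·(cos(-115.8°) + j·sin(-115.8°)) = -20.93 - j43.31 V
  V2 = 5.95·(cos(-162.0°) + j·sin(-162.0°)) = -5.659 - j1.839 V
  V3 = 213·(cos(-5.0°) + j·sin(-5.0°)) = 212.2 - j18.56 V
Step 2 — Sum components: V_total = 185.6 - j63.71 V.
Step 3 — Convert to polar: |V_total| = 196.2 V, ∠V_total = -18.9°.

V_total = 196.2∠-18.9° V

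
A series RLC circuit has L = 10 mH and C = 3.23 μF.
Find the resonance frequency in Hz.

Step 1 — Resonance condition Im(Z)=0 gives ω₀ = 1/√(LC).
Step 2 — ω₀ = 1/√(0.01·3.23e-06) = 5564 rad/s.
Step 3 — f₀ = ω₀/(2π) = 885.6 Hz.

f₀ = 885.6 Hz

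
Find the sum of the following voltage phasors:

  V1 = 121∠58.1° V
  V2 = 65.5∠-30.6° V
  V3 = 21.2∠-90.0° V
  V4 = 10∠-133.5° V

Step 1 — Convert each phasor to rectangular form:
  V1 = 121·(cos(58.1°) + j·sin(58.1°)) = 63.94 + j102.7 V
  V2 = 65.5·(cos(-30.6°) + j·sin(-30.6°)) = 56.38 - j33.34 V
  V3 = 21.2·(cos(-90.0°) + j·sin(-90.0°)) = 0 - j21.2 V
  V4 = 10·(cos(-133.5°) + j·sin(-133.5°)) = -6.884 - j7.254 V
Step 2 — Sum components: V_total = 113.4 + j40.93 V.
Step 3 — Convert to polar: |V_total| = 120.6 V, ∠V_total = 19.8°.

V_total = 120.6∠19.8° V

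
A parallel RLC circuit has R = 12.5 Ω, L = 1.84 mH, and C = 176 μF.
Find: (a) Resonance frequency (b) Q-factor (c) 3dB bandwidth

Step 1 — Resonance: ω₀ = 1/√(LC) = 1/√(0.00184·0.000176) = 1757 rad/s.
Step 2 — f₀ = ω₀/(2π) = 279.7 Hz.
Step 3 — Parallel Q: Q = R/(ω₀L) = 12.5/(1757·0.00184) = 3.866.
Step 4 — Bandwidth: Δω = ω₀/Q = 454.5 rad/s; BW = Δω/(2π) = 72.34 Hz.

(a) f₀ = 279.7 Hz  (b) Q = 3.866  (c) BW = 72.34 Hz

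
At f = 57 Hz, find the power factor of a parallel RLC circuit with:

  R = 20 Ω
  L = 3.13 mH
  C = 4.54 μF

Step 1 — Angular frequency: ω = 2π·f = 2π·57 = 358.1 rad/s.
Step 2 — Component impedances:
  R: Z = R = 20 Ω
  L: Z = jωL = j·358.1·0.00313 = 0 + j1.121 Ω
  C: Z = 1/(jωC) = -j/(ω·C) = 0 - j615 Ω
Step 3 — Parallel combination: 1/Z_total = 1/R + 1/L + 1/C; Z_total = 0.06286 + j1.12 Ω = 1.121∠86.8° Ω.
Step 4 — Power factor: PF = cos(φ) = Re(Z)/|Z| = 0.062862/1.1213 = 0.05606.
Step 5 — Type: Im(Z) = 1.12 ⇒ lagging (phase φ = 86.8°).

PF = 0.05606 (lagging, φ = 86.8°)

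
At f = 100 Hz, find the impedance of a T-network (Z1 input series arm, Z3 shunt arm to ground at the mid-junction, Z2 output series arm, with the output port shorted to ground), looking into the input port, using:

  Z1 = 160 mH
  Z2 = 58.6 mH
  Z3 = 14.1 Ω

Step 1 — Angular frequency: ω = 2π·f = 2π·100 = 628.3 rad/s.
Step 2 — Component impedances:
  Z1: Z = jωL = j·628.3·0.16 = 0 + j100.5 Ω
  Z2: Z = jωL = j·628.3·0.0586 = 0 + j36.82 Ω
  Z3: Z = R = 14.1 Ω
Step 3 — With the output port shorted to ground, the output series arm Z2 runs from the junction to ground; the shunt arm Z3 also runs from the junction to ground. They appear in parallel: Z3 || Z2 = 12.3 + j4.709 Ω.
Step 4 — Series with input arm Z1: Z_in = Z1 + (Z3 || Z2) = 12.3 + j105.2 Ω = 106∠83.3° Ω.

Z = 12.3 + j105.2 Ω = 106∠83.3° Ω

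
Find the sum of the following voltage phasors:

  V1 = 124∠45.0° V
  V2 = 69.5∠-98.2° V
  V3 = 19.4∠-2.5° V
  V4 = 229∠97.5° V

Step 1 — Convert each phasor to rectangular form:
  V1 = 124·(cos(45.0°) + j·sin(45.0°)) = 87.68 + j87.68 V
  V2 = 69.5·(cos(-98.2°) + j·sin(-98.2°)) = -9.913 - j68.79 V
  V3 = 19.4·(cos(-2.5°) + j·sin(-2.5°)) = 19.38 - j0.8462 V
  V4 = 229·(cos(97.5°) + j·sin(97.5°)) = -29.89 + j227 V
Step 2 — Sum components: V_total = 67.26 + j245.1 V.
Step 3 — Convert to polar: |V_total| = 254.1 V, ∠V_total = 74.7°.

V_total = 254.1∠74.7° V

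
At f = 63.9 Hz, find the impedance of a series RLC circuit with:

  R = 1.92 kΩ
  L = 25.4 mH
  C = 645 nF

Step 1 — Angular frequency: ω = 2π·f = 2π·63.9 = 401.5 rad/s.
Step 2 — Component impedances:
  R: Z = R = 1920 Ω
  L: Z = jωL = j·401.5·0.0254 = 0 + j10.2 Ω
  C: Z = 1/(jωC) = -j/(ω·C) = 0 - j3862 Ω
Step 3 — Series combination: Z_total = R + L + C = 1920 - j3851 Ω = 4303∠-63.5° Ω.

Z = 1920 - j3851 Ω = 4303∠-63.5° Ω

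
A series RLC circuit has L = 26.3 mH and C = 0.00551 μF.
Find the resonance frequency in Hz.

Step 1 — Resonance condition Im(Z)=0 gives ω₀ = 1/√(LC).
Step 2 — ω₀ = 1/√(0.0263·5.51e-09) = 8.307e+04 rad/s.
Step 3 — f₀ = ω₀/(2π) = 1.322e+04 Hz.

f₀ = 1.322e+04 Hz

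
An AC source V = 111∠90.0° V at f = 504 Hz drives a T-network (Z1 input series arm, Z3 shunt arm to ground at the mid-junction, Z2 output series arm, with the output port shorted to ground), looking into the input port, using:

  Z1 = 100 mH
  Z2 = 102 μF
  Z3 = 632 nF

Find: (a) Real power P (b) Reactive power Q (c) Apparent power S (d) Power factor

Step 1 — Angular frequency: ω = 2π·f = 2π·504 = 3167 rad/s.
Step 2 — Component impedances:
  Z1: Z = jωL = j·3167·0.1 = 0 + j316.7 Ω
  Z2: Z = 1/(jωC) = -j/(ω·C) = 0 - j3.096 Ω
  Z3: Z = 1/(jωC) = -j/(ω·C) = 0 - j499.7 Ω
Step 3 — With the output port shorted to ground, the output series arm Z2 runs from the junction to ground; the shunt arm Z3 also runs from the junction to ground. They appear in parallel: Z3 || Z2 = 0 - j3.077 Ω.
Step 4 — Series with input arm Z1: Z_in = Z1 + (Z3 || Z2) = 0 + j313.6 Ω = 313.6∠90.0° Ω.
Step 5 — Source phasor: V = 111∠90.0° V = 0 + j111 V.
Step 6 — Current: I = V / Z = 0.354 A = 0.354∠-0.0° A.
Step 7 — Complex power: S = V·I* = 0 + j39.29 VA.
Step 8 — Real power: P = Re(S) = 0 W.
Step 9 — Reactive power: Q = Im(S) = 39.29 VAR.
Step 10 — Apparent power: |S| = 39.29 VA.
Step 11 — Power factor: PF = P/|S| = 0 (lagging).

(a) P = 0 W  (b) Q = 39.29 VAR  (c) S = 39.29 VA  (d) PF = 0 (lagging)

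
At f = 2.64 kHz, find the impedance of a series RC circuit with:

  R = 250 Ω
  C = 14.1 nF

Step 1 — Angular frequency: ω = 2π·f = 2π·2640 = 1.659e+04 rad/s.
Step 2 — Component impedances:
  R: Z = R = 250 Ω
  C: Z = 1/(jωC) = -j/(ω·C) = 0 - j4276 Ω
Step 3 — Series combination: Z_total = R + C = 250 - j4276 Ω = 4283∠-86.7° Ω.

Z = 250 - j4276 Ω = 4283∠-86.7° Ω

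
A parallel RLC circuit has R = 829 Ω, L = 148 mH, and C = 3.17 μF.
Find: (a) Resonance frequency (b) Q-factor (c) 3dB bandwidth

Step 1 — Resonance: ω₀ = 1/√(LC) = 1/√(0.148·3.17e-06) = 1460 rad/s.
Step 2 — f₀ = ω₀/(2π) = 232.4 Hz.
Step 3 — Parallel Q: Q = R/(ω₀L) = 829/(1460·0.148) = 3.837.
Step 4 — Bandwidth: Δω = ω₀/Q = 380.5 rad/s; BW = Δω/(2π) = 60.56 Hz.

(a) f₀ = 232.4 Hz  (b) Q = 3.837  (c) BW = 60.56 Hz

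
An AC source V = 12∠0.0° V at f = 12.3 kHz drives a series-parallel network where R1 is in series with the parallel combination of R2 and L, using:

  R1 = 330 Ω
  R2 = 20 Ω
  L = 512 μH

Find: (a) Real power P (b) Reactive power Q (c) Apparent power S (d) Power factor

Step 1 — Angular frequency: ω = 2π·f = 2π·1.23e+04 = 7.728e+04 rad/s.
Step 2 — Component impedances:
  R1: Z = R = 330 Ω
  R2: Z = R = 20 Ω
  L: Z = jωL = j·7.728e+04·0.000512 = 0 + j39.57 Ω
Step 3 — Parallel branch: R2 || L = 1/(1/R2 + 1/L) = 15.93 + j8.052 Ω.
Step 4 — Series with R1: Z_total = R1 + (R2 || L) = 345.9 + j8.052 Ω = 346∠1.3° Ω.
Step 5 — Source phasor: V = 12∠0.0° V = 12 V.
Step 6 — Current: I = V / Z = 0.03467 - j0.000807 A = 0.03468∠-1.3° A.
Step 7 — Complex power: S = V·I* = 0.416 + j0.009684 VA.
Step 8 — Real power: P = Re(S) = 0.416 W.
Step 9 — Reactive power: Q = Im(S) = 0.009684 VAR.
Step 10 — Apparent power: |S| = 0.4162 VA.
Step 11 — Power factor: PF = P/|S| = 0.9997 (lagging).

(a) P = 0.416 W  (b) Q = 0.009684 VAR  (c) S = 0.4162 VA  (d) PF = 0.9997 (lagging)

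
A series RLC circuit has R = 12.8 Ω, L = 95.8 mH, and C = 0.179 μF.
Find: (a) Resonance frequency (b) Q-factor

Step 1 — Resonance condition Im(Z)=0 gives ω₀ = 1/√(LC).
Step 2 — ω₀ = 1/√(0.0958·1.79e-07) = 7636 rad/s.
Step 3 — f₀ = ω₀/(2π) = 1215 Hz.
Step 4 — Series Q: Q = ω₀L/R = 7636·0.0958/12.8 = 57.15.

(a) f₀ = 1215 Hz  (b) Q = 57.15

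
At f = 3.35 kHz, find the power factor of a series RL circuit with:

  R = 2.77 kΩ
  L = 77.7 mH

Step 1 — Angular frequency: ω = 2π·f = 2π·3350 = 2.105e+04 rad/s.
Step 2 — Component impedances:
  R: Z = R = 2770 Ω
  L: Z = jωL = j·2.105e+04·0.0777 = 0 + j1635 Ω
Step 3 — Series combination: Z_total = R + L = 2770 + j1635 Ω = 3217∠30.6° Ω.
Step 4 — Power factor: PF = cos(φ) = Re(Z)/|Z| = 2770/3217 = 0.8611.
Step 5 — Type: Im(Z) = 1635 ⇒ lagging (phase φ = 30.6°).

PF = 0.8611 (lagging, φ = 30.6°)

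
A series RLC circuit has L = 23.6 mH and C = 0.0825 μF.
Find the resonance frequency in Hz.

Step 1 — Resonance condition Im(Z)=0 gives ω₀ = 1/√(LC).
Step 2 — ω₀ = 1/√(0.0236·8.25e-08) = 2.266e+04 rad/s.
Step 3 — f₀ = ω₀/(2π) = 3607 Hz.

f₀ = 3607 Hz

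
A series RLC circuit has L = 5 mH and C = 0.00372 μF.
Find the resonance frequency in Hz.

Step 1 — Resonance condition Im(Z)=0 gives ω₀ = 1/√(LC).
Step 2 — ω₀ = 1/√(0.005·3.72e-09) = 2.319e+05 rad/s.
Step 3 — f₀ = ω₀/(2π) = 3.69e+04 Hz.

f₀ = 3.69e+04 Hz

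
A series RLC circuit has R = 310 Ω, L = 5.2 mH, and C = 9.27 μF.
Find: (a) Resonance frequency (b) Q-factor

Step 1 — Resonance condition Im(Z)=0 gives ω₀ = 1/√(LC).
Step 2 — ω₀ = 1/√(0.0052·9.27e-06) = 4555 rad/s.
Step 3 — f₀ = ω₀/(2π) = 724.9 Hz.
Step 4 — Series Q: Q = ω₀L/R = 4555·0.0052/310 = 0.0764.

(a) f₀ = 724.9 Hz  (b) Q = 0.0764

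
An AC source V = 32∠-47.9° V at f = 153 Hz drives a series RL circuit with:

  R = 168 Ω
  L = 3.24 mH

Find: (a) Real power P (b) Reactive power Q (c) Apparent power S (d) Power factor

Step 1 — Angular frequency: ω = 2π·f = 2π·153 = 961.3 rad/s.
Step 2 — Component impedances:
  R: Z = R = 168 Ω
  L: Z = jωL = j·961.3·0.00324 = 0 + j3.115 Ω
Step 3 — Series combination: Z_total = R + L = 168 + j3.115 Ω = 168∠1.1° Ω.
Step 4 — Source phasor: V = 32∠-47.9° V = 21.45 - j23.74 V.
Step 5 — Current: I = V / Z = 0.125 - j0.1436 A = 0.1904∠-49.0° A.
Step 6 — Complex power: S = V·I* = 6.093 + j0.113 VA.
Step 7 — Real power: P = Re(S) = 6.093 W.
Step 8 — Reactive power: Q = Im(S) = 0.113 VAR.
Step 9 — Apparent power: |S| = 6.094 VA.
Step 10 — Power factor: PF = P/|S| = 0.9998 (lagging).

(a) P = 6.093 W  (b) Q = 0.113 VAR  (c) S = 6.094 VA  (d) PF = 0.9998 (lagging)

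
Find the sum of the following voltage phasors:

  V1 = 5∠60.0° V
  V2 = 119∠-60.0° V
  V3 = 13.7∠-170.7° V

Step 1 — Convert each phasor to rectangular form:
  V1 = 5·(cos(60.0°) + j·sin(60.0°)) = 2.5 + j4.33 V
  V2 = 119·(cos(-60.0°) + j·sin(-60.0°)) = 59.5 - j103.1 V
  V3 = 13.7·(cos(-170.7°) + j·sin(-170.7°)) = -13.52 - j2.214 V
Step 2 — Sum components: V_total = 48.48 - j100.9 V.
Step 3 — Convert to polar: |V_total| = 112 V, ∠V_total = -64.3°.

V_total = 112∠-64.3° V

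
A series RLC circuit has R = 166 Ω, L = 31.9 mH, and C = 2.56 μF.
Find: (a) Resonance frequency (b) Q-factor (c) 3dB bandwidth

Step 1 — Resonance: ω₀ = 1/√(LC) = 1/√(0.0319·2.56e-06) = 3499 rad/s.
Step 2 — f₀ = ω₀/(2π) = 556.9 Hz.
Step 3 — Series Q: Q = ω₀L/R = 3499·0.0319/166 = 0.6725.
Step 4 — Bandwidth: Δω = ω₀/Q = 5204 rad/s; BW = Δω/(2π) = 828.2 Hz.

(a) f₀ = 556.9 Hz  (b) Q = 0.6725  (c) BW = 828.2 Hz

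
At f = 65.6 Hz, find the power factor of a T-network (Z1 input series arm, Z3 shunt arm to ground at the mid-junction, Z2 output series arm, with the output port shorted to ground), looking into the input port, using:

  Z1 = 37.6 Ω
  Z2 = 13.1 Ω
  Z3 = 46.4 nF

Step 1 — Angular frequency: ω = 2π·f = 2π·65.6 = 412.2 rad/s.
Step 2 — Component impedances:
  Z1: Z = R = 37.6 Ω
  Z2: Z = R = 13.1 Ω
  Z3: Z = 1/(jωC) = -j/(ω·C) = 0 - j5.229e+04 Ω
Step 3 — With the output port shorted to ground, the output series arm Z2 runs from the junction to ground; the shunt arm Z3 also runs from the junction to ground. They appear in parallel: Z3 || Z2 = 13.1 - j0.003282 Ω.
Step 4 — Series with input arm Z1: Z_in = Z1 + (Z3 || Z2) = 50.7 - j0.003282 Ω = 50.7∠-0.0° Ω.
Step 5 — Power factor: PF = cos(φ) = Re(Z)/|Z| = 50.7/50.7 = 1.
Step 6 — Type: Im(Z) = -0.003282 ⇒ leading (phase φ = -0.0°).

PF = 1 (leading, φ = -0.0°)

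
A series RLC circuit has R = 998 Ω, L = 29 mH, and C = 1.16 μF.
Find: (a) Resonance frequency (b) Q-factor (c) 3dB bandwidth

Step 1 — Resonance: ω₀ = 1/√(LC) = 1/√(0.029·1.16e-06) = 5452 rad/s.
Step 2 — f₀ = ω₀/(2π) = 867.7 Hz.
Step 3 — Series Q: Q = ω₀L/R = 5452·0.029/998 = 0.1584.
Step 4 — Bandwidth: Δω = ω₀/Q = 3.441e+04 rad/s; BW = Δω/(2π) = 5477 Hz.

(a) f₀ = 867.7 Hz  (b) Q = 0.1584  (c) BW = 5477 Hz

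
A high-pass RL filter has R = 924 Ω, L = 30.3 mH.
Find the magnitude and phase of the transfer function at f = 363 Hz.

Step 1 — Angular frequency: ω = 2π·363 = 2281 rad/s.
Step 2 — Transfer function: H(jω) = jωL/(R + jωL).
Step 3 — Numerator jωL = j·69.11; denominator R + jωL = 924 + j69.11.
Step 4 — H = 0.005563 + j0.07438.
Step 5 — Magnitude: |H| = 0.07458 (-22.5 dB); phase: φ = 85.7°.

|H| = 0.07458 (-22.5 dB), φ = 85.7°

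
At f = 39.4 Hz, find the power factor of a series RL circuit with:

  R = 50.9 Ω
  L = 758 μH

Step 1 — Angular frequency: ω = 2π·f = 2π·39.4 = 247.6 rad/s.
Step 2 — Component impedances:
  R: Z = R = 50.9 Ω
  L: Z = jωL = j·247.6·0.000758 = 0 + j0.1876 Ω
Step 3 — Series combination: Z_total = R + L = 50.9 + j0.1876 Ω = 50.9∠0.2° Ω.
Step 4 — Power factor: PF = cos(φ) = Re(Z)/|Z| = 50.9/50.9 = 1.
Step 5 — Type: Im(Z) = 0.1876 ⇒ lagging (phase φ = 0.2°).

PF = 1 (lagging, φ = 0.2°)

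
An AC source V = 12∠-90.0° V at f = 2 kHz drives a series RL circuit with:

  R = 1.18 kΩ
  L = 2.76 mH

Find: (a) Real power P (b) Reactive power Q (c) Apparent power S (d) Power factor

Step 1 — Angular frequency: ω = 2π·f = 2π·2000 = 1.257e+04 rad/s.
Step 2 — Component impedances:
  R: Z = R = 1180 Ω
  L: Z = jωL = j·1.257e+04·0.00276 = 0 + j34.68 Ω
Step 3 — Series combination: Z_total = R + L = 1180 + j34.68 Ω = 1181∠1.7° Ω.
Step 4 — Source phasor: V = 12∠-90.0° V = 0 - j12 V.
Step 5 — Current: I = V / Z = -0.0002986 - j0.01016 A = 0.01017∠-91.7° A.
Step 6 — Complex power: S = V·I* = 0.1219 + j0.003584 VA.
Step 7 — Real power: P = Re(S) = 0.1219 W.
Step 8 — Reactive power: Q = Im(S) = 0.003584 VAR.
Step 9 — Apparent power: |S| = 0.122 VA.
Step 10 — Power factor: PF = P/|S| = 0.9996 (lagging).

(a) P = 0.1219 W  (b) Q = 0.003584 VAR  (c) S = 0.122 VA  (d) PF = 0.9996 (lagging)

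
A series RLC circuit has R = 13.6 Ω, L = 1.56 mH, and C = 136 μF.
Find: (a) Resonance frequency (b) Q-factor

Step 1 — Resonance condition Im(Z)=0 gives ω₀ = 1/√(LC).
Step 2 — ω₀ = 1/√(0.00156·0.000136) = 2171 rad/s.
Step 3 — f₀ = ω₀/(2π) = 345.5 Hz.
Step 4 — Series Q: Q = ω₀L/R = 2171·0.00156/13.6 = 0.249.

(a) f₀ = 345.5 Hz  (b) Q = 0.249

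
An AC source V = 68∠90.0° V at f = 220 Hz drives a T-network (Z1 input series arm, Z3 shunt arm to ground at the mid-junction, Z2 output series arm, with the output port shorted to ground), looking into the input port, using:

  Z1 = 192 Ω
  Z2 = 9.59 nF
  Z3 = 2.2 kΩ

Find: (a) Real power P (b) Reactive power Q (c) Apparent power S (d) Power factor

Step 1 — Angular frequency: ω = 2π·f = 2π·220 = 1382 rad/s.
Step 2 — Component impedances:
  Z1: Z = R = 192 Ω
  Z2: Z = 1/(jωC) = -j/(ω·C) = 0 - j7.544e+04 Ω
  Z3: Z = R = 2200 Ω
Step 3 — With the output port shorted to ground, the output series arm Z2 runs from the junction to ground; the shunt arm Z3 also runs from the junction to ground. They appear in parallel: Z3 || Z2 = 2198 - j64.11 Ω.
Step 4 — Series with input arm Z1: Z_in = Z1 + (Z3 || Z2) = 2390 - j64.11 Ω = 2391∠-1.5° Ω.
Step 5 — Source phasor: V = 68∠90.0° V = 0 + j68 V.
Step 6 — Current: I = V / Z = -0.0007625 + j0.02843 A = 0.02844∠91.5° A.
Step 7 — Complex power: S = V·I* = 1.933 - j0.05185 VA.
Step 8 — Real power: P = Re(S) = 1.933 W.
Step 9 — Reactive power: Q = Im(S) = -0.05185 VAR.
Step 10 — Apparent power: |S| = 1.934 VA.
Step 11 — Power factor: PF = P/|S| = 0.9996 (leading).

(a) P = 1.933 W  (b) Q = -0.05185 VAR  (c) S = 1.934 VA  (d) PF = 0.9996 (leading)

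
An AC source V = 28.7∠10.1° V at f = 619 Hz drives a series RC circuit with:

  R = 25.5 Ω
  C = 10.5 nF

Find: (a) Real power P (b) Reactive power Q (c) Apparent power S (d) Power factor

Step 1 — Angular frequency: ω = 2π·f = 2π·619 = 3889 rad/s.
Step 2 — Component impedances:
  R: Z = R = 25.5 Ω
  C: Z = 1/(jωC) = -j/(ω·C) = 0 - j2.449e+04 Ω
Step 3 — Series combination: Z_total = R + C = 25.5 - j2.449e+04 Ω = 2.449e+04∠-89.9° Ω.
Step 4 — Source phasor: V = 28.7∠10.1° V = 28.26 + j5.033 V.
Step 5 — Current: I = V / Z = -0.0002043 + j0.001154 A = 0.001172∠100.0° A.
Step 6 — Complex power: S = V·I* = 3.503e-05 - j0.03364 VA.
Step 7 — Real power: P = Re(S) = 3.503e-05 W.
Step 8 — Reactive power: Q = Im(S) = -0.03364 VAR.
Step 9 — Apparent power: |S| = 0.03364 VA.
Step 10 — Power factor: PF = P/|S| = 0.001041 (leading).

(a) P = 3.503e-05 W  (b) Q = -0.03364 VAR  (c) S = 0.03364 VA  (d) PF = 0.001041 (leading)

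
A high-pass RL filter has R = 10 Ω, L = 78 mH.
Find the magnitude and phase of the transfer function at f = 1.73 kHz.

Step 1 — Angular frequency: ω = 2π·1730 = 1.087e+04 rad/s.
Step 2 — Transfer function: H(jω) = jωL/(R + jωL).
Step 3 — Numerator jωL = j·847.9; denominator R + jωL = 10 + j847.9.
Step 4 — H = 0.9999 + j0.01179.
Step 5 — Magnitude: |H| = 0.9999 (-0.0 dB); phase: φ = 0.7°.

|H| = 0.9999 (-0.0 dB), φ = 0.7°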